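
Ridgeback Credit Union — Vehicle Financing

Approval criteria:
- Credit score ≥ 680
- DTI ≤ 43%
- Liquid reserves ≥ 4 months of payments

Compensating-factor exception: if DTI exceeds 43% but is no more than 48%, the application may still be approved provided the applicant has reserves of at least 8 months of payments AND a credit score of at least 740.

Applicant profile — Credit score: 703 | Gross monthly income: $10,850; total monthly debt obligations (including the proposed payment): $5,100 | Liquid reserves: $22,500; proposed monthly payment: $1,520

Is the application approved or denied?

Denied

Credit score 703 ≥ 680 (meets base)
DTI = 5,100/10,850 = 47% > 43% — standard DTI limit exceeded.
Reserves: 22,500 ÷ 1,520 = 14.8 months (meets 4-month minimum)
47% falls in the override range (43%–48%), so the compensating-factor test applies.
Override check — reserves: 14.8 mo (ok); score: 703 (below 740).
Override conditions not both satisfied; exception does not apply.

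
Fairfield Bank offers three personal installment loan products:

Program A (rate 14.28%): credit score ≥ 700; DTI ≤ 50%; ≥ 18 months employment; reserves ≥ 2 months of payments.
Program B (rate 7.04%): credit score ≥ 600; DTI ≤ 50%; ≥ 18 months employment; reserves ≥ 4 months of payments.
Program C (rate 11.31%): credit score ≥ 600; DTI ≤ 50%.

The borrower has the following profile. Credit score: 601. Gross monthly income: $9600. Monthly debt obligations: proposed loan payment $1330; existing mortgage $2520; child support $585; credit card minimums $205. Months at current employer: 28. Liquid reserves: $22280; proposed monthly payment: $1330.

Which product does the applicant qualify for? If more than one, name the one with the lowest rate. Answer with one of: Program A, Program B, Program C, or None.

Program B

Total debts = (1,330 + 2,520 + 585 + 205) = 4,640; DTI = 4,640/9,600 = 48.3%.
Reserves = 22,280/1,330 = 16.8 months.
Program A: score 601 < 700; DTI 48.3% ≤ 50%; employment 28 ≥ 18 mo; reserves 16.8 ≥ 2 mo → does not qualify.
Program B: score 601 ≥ 600; DTI 48.3% ≤ 50%; employment 28 ≥ 18 mo; reserves 16.8 ≥ 4 mo → qualifies.
Program C: score 601 ≥ 600; DTI 48.3% ≤ 50% → qualifies.
Qualifying: Program B, Program C. Lowest rate is 7.04% → Program B.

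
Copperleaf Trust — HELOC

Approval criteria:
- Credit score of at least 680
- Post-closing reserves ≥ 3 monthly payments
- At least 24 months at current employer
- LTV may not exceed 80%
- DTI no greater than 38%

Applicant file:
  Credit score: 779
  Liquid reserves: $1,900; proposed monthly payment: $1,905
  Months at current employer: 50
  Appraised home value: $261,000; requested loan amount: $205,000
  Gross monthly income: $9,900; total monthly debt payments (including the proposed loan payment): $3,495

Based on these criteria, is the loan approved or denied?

Denied

Credit score 779 ≥ 680 (meets)
Reserves: 1,900 ÷ 1,905 = 1.0 months (below 3-month minimum)
Employment 50 ≥ 24 months
LTV: 205,000 ÷ 261,000 = 78.5%, within 80% cap
DTI = 3,495/9,900 = 35.3% ≤ 38%
Fails on reserves.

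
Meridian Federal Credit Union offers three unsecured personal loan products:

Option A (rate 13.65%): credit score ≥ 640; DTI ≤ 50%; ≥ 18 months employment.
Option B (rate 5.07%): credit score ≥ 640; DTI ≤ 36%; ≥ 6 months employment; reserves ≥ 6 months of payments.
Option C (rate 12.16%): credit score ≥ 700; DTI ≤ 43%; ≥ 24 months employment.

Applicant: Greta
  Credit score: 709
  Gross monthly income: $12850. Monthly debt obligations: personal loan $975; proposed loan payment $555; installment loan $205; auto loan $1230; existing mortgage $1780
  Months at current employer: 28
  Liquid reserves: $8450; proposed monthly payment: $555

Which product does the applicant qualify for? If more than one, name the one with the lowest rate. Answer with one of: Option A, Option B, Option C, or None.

Option C

Total debts = (975 + 555 + 205 + 1,230 + 1,780) = 4,745; DTI = 4,745/12,850 = 36.9%.
Reserves = 8,450/555 = 15.2 months.
Option A: score 709 ≥ 640; DTI 36.9% ≤ 50%; employment 28 ≥ 18 mo → qualifies.
Option B: score 709 ≥ 640; DTI 36.9% > 36%; employment 28 ≥ 6 mo; reserves 15.2 ≥ 6 mo → does not qualify.
Option C: score 709 ≥ 700; DTI 36.9% ≤ 43%; employment 28 ≥ 24 mo → qualifies.
Qualifying: Option A, Option C. Lowest rate is 12.16% → Option C.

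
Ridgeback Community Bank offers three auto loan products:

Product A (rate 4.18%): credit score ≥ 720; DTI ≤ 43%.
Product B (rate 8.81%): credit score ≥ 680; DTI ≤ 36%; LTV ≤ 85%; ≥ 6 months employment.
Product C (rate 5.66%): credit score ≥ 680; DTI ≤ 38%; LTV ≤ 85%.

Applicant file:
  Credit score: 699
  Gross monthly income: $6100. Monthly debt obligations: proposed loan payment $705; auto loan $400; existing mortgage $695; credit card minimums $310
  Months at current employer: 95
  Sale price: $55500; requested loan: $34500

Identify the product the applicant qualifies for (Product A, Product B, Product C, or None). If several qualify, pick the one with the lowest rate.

Total debts = (705 + 400 + 695 + 310) = 2,110; DTI = 2,110/6,100 = 34.6%.
LTV = 34,500/55,500 = 62.2%.
Product A: score 699 < 720; DTI 34.6% ≤ 43% → does not qualify.
Product B: score 699 ≥ 680; DTI 34.6% ≤ 36%; LTV 62.2% ≤ 85%; employment 95 ≥ 6 mo → qualifies.
Product C: score 699 ≥ 680; DTI 34.6% ≤ 38%; LTV 62.2% ≤ 85% → qualifies.
Qualifying: Product B, Product C. Lowest rate is 5.66% → Product C.

Product C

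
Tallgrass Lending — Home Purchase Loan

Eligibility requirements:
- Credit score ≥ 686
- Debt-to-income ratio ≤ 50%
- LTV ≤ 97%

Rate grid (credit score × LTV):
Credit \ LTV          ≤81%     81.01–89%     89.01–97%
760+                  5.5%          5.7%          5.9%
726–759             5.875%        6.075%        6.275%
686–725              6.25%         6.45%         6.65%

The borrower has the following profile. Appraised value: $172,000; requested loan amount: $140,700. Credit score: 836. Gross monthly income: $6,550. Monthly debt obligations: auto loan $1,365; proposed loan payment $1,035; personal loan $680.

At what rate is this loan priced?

5.7%

Credit score 836 ≥ 686; Total monthly debts = (1,365 + 1,035 + 680) = 3,080. DTI = 3,080/6,550 = 47% ≤ 50%
Loan-to-value = 140,700/172,000 = 81.8% — pass (97% max)
Credit 836 → row 760+; LTV 81.8% → column 81.01–89%. Grid cell → 5.7%.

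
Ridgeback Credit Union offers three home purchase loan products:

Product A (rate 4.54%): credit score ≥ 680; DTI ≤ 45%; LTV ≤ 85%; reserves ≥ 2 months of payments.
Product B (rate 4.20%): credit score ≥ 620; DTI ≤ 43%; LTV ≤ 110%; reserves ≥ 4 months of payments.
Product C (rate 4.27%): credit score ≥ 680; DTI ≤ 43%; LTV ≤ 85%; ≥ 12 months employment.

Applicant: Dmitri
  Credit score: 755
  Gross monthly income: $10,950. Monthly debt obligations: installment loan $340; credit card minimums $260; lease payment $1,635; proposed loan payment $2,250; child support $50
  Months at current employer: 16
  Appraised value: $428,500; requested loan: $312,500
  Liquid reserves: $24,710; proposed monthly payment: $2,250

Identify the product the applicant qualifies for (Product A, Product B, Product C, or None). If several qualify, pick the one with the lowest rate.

Total debts = (340 + 260 + 1,635 + 2,250 + 50) = 4,535; DTI = 4,535/10,950 = 41.4%.
LTV = 312,500/428,500 = 72.9%.
Reserves = 24,710/2,250 = 11.0 months.
Product A: score 755 ≥ 680; DTI 41.4% ≤ 45%; LTV 72.9% ≤ 85%; reserves 11.0 ≥ 2 mo → qualifies.
Product B: score 755 ≥ 620; DTI 41.4% ≤ 43%; LTV 72.9% ≤ 110%; reserves 11.0 ≥ 4 mo → qualifies.
Product C: score 755 ≥ 680; DTI 41.4% ≤ 43%; LTV 72.9% ≤ 85%; employment 16 ≥ 12 mo → qualifies.
Qualifying: Product A, Product B, Product C. Lowest rate is 4.20% → Product B.

Product B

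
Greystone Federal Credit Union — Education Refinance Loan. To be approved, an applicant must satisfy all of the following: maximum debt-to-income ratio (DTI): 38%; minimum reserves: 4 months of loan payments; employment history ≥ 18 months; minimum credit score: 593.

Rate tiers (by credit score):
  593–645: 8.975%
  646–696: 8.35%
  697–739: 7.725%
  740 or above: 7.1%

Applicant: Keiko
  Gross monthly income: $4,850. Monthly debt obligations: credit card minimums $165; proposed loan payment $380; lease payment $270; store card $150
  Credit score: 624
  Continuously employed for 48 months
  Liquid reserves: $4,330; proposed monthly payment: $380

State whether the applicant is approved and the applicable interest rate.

Credit score 624 ≥ 593 (meets minimum)
Employment 48 ≥ 18 months
Reserves: 4,330 ÷ 380 = 11.4 months (meets 4-month minimum)
Total monthly debts = (165 + 380 + 270 + 150) = 965. Debt-to-income = 965/4,850 = 19.9% — meets 38% limit
All requirements met. Score 624 falls in the 593–645 tier → 8.975%.

Approved at 8.975%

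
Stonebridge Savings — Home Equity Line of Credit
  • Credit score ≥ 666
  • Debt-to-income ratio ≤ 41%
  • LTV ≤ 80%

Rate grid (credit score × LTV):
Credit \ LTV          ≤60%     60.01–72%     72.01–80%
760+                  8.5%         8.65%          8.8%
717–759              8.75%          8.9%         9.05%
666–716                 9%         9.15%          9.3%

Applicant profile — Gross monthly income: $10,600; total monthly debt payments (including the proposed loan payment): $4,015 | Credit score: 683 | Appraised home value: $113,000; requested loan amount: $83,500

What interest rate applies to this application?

Credit score 683 ≥ 666; Debt-to-income = 4,015/10,600 = 37.9% — meets 41% limit
LTV = 83,500/113,000 = 73.9% ≤ 80%
Credit 683 → row 666–716; LTV 73.9% → column 72.01–80%. Grid cell → 9.3%.

9.3%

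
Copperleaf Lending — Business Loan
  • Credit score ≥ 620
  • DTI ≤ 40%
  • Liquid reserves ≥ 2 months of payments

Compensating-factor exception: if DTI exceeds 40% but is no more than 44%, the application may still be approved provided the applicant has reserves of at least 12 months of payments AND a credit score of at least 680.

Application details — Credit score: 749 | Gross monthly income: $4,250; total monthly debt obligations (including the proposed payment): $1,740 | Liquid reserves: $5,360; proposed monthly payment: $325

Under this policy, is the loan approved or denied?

Approved

Credit score 749 ≥ 620 (meets base)
DTI = 1,740/4,250 = 40.9% > 40% — standard DTI limit exceeded.
Liquid reserves cover 5,360/325 = 16.5 months — ≥ 2 required
DTI 40.9% is within the 40%–44% exception band; checking compensating factors.
Reserves 16.5 ≥ 12 months; credit score 749 ≥ 680.
Both override conditions satisfied; DTI exception granted.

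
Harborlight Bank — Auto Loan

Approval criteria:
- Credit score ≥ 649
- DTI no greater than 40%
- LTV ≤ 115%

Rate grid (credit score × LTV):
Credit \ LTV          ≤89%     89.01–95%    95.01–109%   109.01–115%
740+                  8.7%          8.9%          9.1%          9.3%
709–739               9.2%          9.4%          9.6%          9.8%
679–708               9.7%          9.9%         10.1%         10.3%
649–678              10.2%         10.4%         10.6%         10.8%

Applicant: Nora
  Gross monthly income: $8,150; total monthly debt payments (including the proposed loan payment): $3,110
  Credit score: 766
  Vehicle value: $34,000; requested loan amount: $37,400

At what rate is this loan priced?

Credit score 766 ≥ 649; DTI = 3,110/8,150 = 38.2% ≤ 40%
Loan-to-value = 37,400/34,000 = 110% — pass (115% max)
Score 766 is in the 740+ band; LTV 110% is in the 109.01–115% band → 9.3%.

9.3%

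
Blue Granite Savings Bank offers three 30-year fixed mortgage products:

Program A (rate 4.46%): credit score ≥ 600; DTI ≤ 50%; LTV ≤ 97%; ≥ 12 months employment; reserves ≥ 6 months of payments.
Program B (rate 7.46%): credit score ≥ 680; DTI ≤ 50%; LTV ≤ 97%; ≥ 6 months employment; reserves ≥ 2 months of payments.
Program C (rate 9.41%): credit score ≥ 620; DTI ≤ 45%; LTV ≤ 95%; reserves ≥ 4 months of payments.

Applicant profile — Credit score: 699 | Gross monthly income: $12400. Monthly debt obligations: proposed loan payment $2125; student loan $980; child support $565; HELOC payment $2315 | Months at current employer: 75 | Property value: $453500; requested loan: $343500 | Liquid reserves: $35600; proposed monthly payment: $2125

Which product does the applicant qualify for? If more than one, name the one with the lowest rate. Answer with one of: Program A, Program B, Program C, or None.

Total debts = (2,125 + 980 + 565 + 2,315) = 5,985; DTI = 5,985/12,400 = 48.3%.
LTV = 343,500/453,500 = 75.7%.
Reserves = 35,600/2,125 = 16.8 months.
Program A: score 699 ≥ 600; DTI 48.3% ≤ 50%; LTV 75.7% ≤ 97%; employment 75 ≥ 12 mo; reserves 16.8 ≥ 6 mo → qualifies.
Program B: score 699 ≥ 680; DTI 48.3% ≤ 50%; LTV 75.7% ≤ 97%; employment 75 ≥ 6 mo; reserves 16.8 ≥ 2 mo → qualifies.
Program C: score 699 ≥ 620; DTI 48.3% > 45%; LTV 75.7% ≤ 95%; reserves 16.8 ≥ 4 mo → does not qualify.
Qualifying: Program A, Program B. Lowest rate is 4.46% → Program A.

Program A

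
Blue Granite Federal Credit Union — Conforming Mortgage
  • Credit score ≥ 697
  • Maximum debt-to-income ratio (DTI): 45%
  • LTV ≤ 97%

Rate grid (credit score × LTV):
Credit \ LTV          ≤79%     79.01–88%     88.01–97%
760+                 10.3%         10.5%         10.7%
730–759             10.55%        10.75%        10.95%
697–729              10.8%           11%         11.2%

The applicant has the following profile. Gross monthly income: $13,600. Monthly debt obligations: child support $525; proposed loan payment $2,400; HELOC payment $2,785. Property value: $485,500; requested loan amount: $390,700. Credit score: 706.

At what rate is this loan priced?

11%

Credit score 706 ≥ 697; Total monthly debts = (525 + 2,400 + 2,785) = 5,710. DTI: 5,710 ÷ 13,600 = 42%, within the 45% cap
LTV: 390,700 ÷ 485,500 = 80.5%, within 97% cap
Row: 706 falls in 697–729. Column: 80.5% falls in 79.01–88%. Rate = 11%.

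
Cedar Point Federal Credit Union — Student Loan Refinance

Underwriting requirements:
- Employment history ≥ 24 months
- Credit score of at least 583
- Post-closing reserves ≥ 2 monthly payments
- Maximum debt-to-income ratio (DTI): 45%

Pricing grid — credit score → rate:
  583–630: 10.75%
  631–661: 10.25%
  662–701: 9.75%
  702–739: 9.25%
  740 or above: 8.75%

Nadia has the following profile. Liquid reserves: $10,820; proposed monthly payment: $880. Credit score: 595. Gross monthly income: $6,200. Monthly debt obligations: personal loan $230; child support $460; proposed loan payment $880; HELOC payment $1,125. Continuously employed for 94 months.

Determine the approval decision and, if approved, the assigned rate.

Credit score 595 ≥ 583 (meets minimum)
Employment 94 ≥ 24 months
Liquid reserves cover 10,820/880 = 12.3 months — ≥ 2 required
Total monthly debts = (230 + 460 + 880 + 1,125) = 2,695. DTI: 2,695 ÷ 6,200 = 43.5%, within the 45% cap
All requirements met. Score 595 falls in the 583–630 tier → 10.75%.

Approved at 10.75%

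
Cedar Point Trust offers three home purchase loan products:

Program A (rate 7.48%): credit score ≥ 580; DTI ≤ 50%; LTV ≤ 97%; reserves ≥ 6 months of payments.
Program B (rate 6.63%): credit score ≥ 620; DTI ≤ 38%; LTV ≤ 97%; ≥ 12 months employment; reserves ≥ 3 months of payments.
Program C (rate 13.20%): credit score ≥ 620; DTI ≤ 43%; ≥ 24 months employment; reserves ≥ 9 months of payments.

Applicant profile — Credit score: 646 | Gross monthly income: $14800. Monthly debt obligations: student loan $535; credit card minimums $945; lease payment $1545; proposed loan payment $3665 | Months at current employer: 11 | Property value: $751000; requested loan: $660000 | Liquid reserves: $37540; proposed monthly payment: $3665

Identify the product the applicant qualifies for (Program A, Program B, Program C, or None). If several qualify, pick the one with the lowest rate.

Total debts = (535 + 945 + 1,545 + 3,665) = 6,690; DTI = 6,690/14,800 = 45.2%.
LTV = 660,000/751,000 = 87.9%.
Reserves = 37,540/3,665 = 10.2 months.
Program A: score 646 ≥ 580; DTI 45.2% ≤ 50%; LTV 87.9% ≤ 97%; reserves 10.2 ≥ 6 mo → qualifies.
Program B: score 646 ≥ 620; DTI 45.2% > 38%; LTV 87.9% ≤ 97%; employment 11 < 12 mo; reserves 10.2 ≥ 3 mo → does not qualify.
Program C: score 646 ≥ 620; DTI 45.2% > 43%; employment 11 < 24 mo; reserves 10.2 ≥ 9 mo → does not qualify.

Program A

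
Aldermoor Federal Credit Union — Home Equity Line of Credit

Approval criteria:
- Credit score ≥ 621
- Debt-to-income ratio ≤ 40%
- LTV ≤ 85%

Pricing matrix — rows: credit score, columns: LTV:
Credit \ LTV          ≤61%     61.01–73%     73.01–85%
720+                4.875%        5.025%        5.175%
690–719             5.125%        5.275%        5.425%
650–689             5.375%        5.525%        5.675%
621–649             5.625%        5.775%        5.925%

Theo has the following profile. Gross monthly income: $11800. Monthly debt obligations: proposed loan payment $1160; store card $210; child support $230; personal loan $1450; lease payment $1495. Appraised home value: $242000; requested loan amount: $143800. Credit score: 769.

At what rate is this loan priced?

Credit score 769 ≥ 621; Total monthly debts = (1,160 + 210 + 230 + 1,450 + 1,495) = 4,545. Debt-to-income = 4,545/11,800 = 38.5% — meets 40% limit
Loan-to-value = 143,800/242,000 = 59.4% — pass (85% max)
Credit 769 → row 720+; LTV 59.4% → column ≤61%. Grid cell → 4.875%.

4.875%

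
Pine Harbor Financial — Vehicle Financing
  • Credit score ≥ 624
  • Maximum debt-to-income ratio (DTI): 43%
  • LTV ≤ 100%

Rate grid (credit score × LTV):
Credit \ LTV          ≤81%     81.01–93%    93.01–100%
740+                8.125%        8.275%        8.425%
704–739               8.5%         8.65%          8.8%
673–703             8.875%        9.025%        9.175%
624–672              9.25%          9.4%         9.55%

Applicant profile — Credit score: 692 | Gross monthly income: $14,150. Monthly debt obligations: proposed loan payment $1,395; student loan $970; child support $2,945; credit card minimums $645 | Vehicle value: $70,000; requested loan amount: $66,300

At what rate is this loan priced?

Credit score 692 ≥ 624; Total monthly debts = (1,395 + 970 + 2,945 + 645) = 5,955. DTI = 5,955/14,150 = 42.1% ≤ 43%
LTV: 66,300 ÷ 70,000 = 94.7%, within 100% cap
Score 692 is in the 673–703 band; LTV 94.7% is in the 93.01–100% band → 9.175%.

9.175%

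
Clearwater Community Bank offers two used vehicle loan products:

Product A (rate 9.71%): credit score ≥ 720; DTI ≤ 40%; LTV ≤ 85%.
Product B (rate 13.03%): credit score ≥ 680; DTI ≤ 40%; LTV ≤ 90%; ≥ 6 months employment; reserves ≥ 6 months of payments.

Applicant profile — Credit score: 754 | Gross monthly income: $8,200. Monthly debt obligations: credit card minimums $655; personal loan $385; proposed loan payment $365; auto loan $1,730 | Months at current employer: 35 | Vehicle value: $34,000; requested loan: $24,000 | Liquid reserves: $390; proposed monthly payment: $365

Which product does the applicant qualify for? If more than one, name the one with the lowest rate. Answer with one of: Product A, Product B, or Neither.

Product A

Total debts = (655 + 385 + 365 + 1,730) = 3,135; DTI = 3,135/8,200 = 38.2%.
LTV = 24,000/34,000 = 70.6%.
Reserves = 390/365 = 1.1 months.
Product A: score 754 ≥ 720; DTI 38.2% ≤ 40%; LTV 70.6% ≤ 85% → qualifies.
Product B: score 754 ≥ 680; DTI 38.2% ≤ 40%; LTV 70.6% ≤ 90%; employment 35 ≥ 6 mo; reserves 1.1 < 6 mo → does not qualify.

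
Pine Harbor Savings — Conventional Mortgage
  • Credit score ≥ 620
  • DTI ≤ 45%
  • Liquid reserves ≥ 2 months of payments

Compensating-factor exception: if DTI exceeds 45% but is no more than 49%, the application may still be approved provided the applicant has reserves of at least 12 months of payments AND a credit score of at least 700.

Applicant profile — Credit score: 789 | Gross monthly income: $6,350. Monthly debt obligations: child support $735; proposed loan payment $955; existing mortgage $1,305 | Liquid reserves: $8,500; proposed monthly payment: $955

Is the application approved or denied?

Denied

Credit score 789 ≥ 620 (meets base)
Total debts = (735 + 955 + 1,305) = 2,995. DTI = 2,995/6,350 = 47.2% > 45% — standard DTI limit exceeded.
Reserves: 8,500 ÷ 955 = 8.9 months (meets 2-month minimum)
DTI 47.2% is within the 45%–49% exception band; checking compensating factors.
Reserves 8.9 < 12 months; credit score 789 ≥ 700.
Compensating-factor requirement not fully met.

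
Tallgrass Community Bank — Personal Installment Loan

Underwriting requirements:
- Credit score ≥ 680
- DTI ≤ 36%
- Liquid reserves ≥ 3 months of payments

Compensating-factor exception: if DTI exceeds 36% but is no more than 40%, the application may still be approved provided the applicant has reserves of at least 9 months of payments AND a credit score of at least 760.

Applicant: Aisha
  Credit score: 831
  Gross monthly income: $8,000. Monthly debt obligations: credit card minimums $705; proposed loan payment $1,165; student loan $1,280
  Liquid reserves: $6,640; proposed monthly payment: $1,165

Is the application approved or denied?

Denied

Credit score 831 ≥ 680 (meets base)
Total debts = (705 + 1,165 + 1,280) = 3,150. DTI = 3,150/8,000 = 39.4% > 36% — standard DTI limit exceeded.
Reserves = 6,640/1,165 = 5.7 months ≥ 3
DTI 39.4% is within the 36%–40% exception band; checking compensating factors.
Reserves 5.7 < 9 months; credit score 831 ≥ 760.
Override conditions not both satisfied; exception does not apply.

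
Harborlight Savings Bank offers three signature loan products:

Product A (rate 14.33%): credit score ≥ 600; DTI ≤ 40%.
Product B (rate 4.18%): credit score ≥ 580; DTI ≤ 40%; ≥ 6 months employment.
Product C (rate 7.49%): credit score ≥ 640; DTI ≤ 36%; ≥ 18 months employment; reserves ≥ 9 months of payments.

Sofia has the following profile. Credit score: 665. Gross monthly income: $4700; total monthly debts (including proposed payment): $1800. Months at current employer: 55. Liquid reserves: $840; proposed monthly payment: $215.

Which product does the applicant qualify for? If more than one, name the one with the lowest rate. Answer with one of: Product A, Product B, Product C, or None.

DTI = 1,800/4,700 = 38.3%.
Reserves = 840/215 = 3.9 months.
Product A: score 665 ≥ 600; DTI 38.3% ≤ 40% → qualifies.
Product B: score 665 ≥ 580; DTI 38.3% ≤ 40%; employment 55 ≥ 6 mo → qualifies.
Product C: score 665 ≥ 640; DTI 38.3% > 36%; employment 55 ≥ 18 mo; reserves 3.9 < 9 mo → does not qualify.
Qualifying: Product A, Product B. Lowest rate is 4.18% → Product B.

Product B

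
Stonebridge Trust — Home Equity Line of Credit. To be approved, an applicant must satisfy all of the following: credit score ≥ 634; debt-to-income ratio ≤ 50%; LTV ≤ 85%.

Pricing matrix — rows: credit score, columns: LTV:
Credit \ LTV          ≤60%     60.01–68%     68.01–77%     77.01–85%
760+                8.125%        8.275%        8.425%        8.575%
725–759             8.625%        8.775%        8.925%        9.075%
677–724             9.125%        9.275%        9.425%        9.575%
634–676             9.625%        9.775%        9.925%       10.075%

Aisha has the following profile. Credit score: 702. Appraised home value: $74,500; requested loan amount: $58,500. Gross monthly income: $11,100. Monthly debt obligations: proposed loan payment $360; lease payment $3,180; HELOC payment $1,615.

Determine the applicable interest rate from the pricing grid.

9.575%

Credit score 702 ≥ 634; Total monthly debts = (360 + 3,180 + 1,615) = 5,155. DTI = 5,155/11,100 = 46.4% ≤ 50%
Loan-to-value = 58,500/74,500 = 78.5% — pass (85% max)
Row: 702 falls in 677–724. Column: 78.5% falls in 77.01–85%. Rate = 9.575%.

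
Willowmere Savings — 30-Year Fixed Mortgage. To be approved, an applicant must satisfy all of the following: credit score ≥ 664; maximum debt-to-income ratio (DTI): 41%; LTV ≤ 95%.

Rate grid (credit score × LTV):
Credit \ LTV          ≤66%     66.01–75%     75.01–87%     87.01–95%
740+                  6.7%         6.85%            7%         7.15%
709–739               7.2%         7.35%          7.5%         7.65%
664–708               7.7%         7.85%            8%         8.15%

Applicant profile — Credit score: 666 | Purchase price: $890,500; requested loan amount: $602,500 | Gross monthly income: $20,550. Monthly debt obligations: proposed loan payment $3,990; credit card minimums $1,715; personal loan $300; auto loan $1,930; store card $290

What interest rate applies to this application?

Credit score 666 ≥ 664; Total monthly debts = (3,990 + 1,715 + 300 + 1,930 + 290) = 8,225. Debt-to-income = 8,225/20,550 = 40% — meets 41% limit
LTV = 602,500/890,500 = 67.7% ≤ 95%
Credit 666 → row 664–708; LTV 67.7% → column 66.01–75%. Grid cell → 7.85%.

7.85%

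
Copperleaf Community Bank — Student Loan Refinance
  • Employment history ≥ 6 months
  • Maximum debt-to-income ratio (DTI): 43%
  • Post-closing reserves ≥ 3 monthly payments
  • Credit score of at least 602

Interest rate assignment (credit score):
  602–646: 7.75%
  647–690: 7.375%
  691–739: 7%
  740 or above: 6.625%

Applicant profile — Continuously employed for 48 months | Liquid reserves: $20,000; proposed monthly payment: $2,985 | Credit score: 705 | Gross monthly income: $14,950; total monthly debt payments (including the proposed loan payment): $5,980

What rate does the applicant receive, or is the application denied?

Approved at 7%

Credit score 705 ≥ 602 (meets minimum)
Employment 48 ≥ 6 months
Liquid reserves cover 20,000/2,985 = 6.7 months — ≥ 3 required
DTI = 5,980/14,950 = 40% ≤ 43%
All requirements met. Score 705 falls in the 691–739 tier → 7%.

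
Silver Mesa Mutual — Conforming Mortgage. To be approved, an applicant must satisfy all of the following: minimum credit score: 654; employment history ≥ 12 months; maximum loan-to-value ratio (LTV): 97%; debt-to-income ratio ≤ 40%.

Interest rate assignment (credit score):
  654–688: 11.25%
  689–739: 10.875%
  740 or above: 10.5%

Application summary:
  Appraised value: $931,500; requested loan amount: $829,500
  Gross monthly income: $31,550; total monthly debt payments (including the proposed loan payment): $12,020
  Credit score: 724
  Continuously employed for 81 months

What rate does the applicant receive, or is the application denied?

Approved at 10.875%

Credit score 724 ≥ 654 (meets minimum)
LTV: 829,500 ÷ 931,500 = 89%, within 97% cap
DTI = 12,020/31,550 = 38.1% ≤ 40%
Employment 81 ≥ 12 months
All requirements met. Score 724 falls in the 689–739 tier → 10.875%.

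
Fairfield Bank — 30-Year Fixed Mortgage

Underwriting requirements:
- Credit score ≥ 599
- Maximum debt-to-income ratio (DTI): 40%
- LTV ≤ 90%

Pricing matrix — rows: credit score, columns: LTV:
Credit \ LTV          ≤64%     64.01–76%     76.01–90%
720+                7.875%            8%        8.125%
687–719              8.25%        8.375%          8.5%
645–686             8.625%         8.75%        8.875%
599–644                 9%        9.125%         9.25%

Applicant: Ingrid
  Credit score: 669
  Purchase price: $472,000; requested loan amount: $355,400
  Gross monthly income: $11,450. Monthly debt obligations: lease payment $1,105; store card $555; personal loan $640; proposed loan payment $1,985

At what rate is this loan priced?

Credit score 669 ≥ 599; Total monthly debts = (1,105 + 555 + 640 + 1,985) = 4,285. DTI = 4,285/11,450 = 37.4% ≤ 40%
LTV = 355,400/472,000 = 75.3% ≤ 90%
Score 669 is in the 645–686 band; LTV 75.3% is in the 64.01–76% band → 8.75%.

8.75%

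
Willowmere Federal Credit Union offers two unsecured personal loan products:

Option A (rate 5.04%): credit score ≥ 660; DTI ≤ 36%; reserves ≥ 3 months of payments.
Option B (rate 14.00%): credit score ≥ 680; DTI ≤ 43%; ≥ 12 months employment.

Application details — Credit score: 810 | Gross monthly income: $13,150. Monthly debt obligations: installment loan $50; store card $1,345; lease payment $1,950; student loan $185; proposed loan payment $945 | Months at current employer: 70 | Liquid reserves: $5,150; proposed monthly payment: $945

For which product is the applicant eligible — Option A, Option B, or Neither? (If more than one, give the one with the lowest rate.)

Option A

Total debts = (50 + 1,345 + 1,950 + 185 + 945) = 4,475; DTI = 4,475/13,150 = 34%.
Reserves = 5,150/945 = 5.4 months.
Option A: score 810 ≥ 660; DTI 34% ≤ 36%; reserves 5.4 ≥ 3 mo → qualifies.
Option B: score 810 ≥ 680; DTI 34% ≤ 43%; employment 70 ≥ 12 mo → qualifies.
Qualifying: Option A, Option B. Lowest rate is 5.04% → Option A.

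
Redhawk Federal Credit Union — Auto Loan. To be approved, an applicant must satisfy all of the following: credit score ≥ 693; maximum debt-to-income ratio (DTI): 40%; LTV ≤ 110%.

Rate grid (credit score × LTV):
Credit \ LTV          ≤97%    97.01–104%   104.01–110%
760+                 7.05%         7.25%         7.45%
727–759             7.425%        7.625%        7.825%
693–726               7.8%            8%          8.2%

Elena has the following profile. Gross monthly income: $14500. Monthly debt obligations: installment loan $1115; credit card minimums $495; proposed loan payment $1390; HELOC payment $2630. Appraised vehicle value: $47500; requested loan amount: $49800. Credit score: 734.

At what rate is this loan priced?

Credit score 734 ≥ 693; Total monthly debts = (1,115 + 495 + 1,390 + 2,630) = 5,630. DTI = 5,630/14,500 = 38.8% ≤ 40%
Loan-to-value = 49,800/47,500 = 104.8% — pass (110% max)
Row: 734 falls in 727–759. Column: 104.8% falls in 104.01–110%. Rate = 7.825%.

7.825%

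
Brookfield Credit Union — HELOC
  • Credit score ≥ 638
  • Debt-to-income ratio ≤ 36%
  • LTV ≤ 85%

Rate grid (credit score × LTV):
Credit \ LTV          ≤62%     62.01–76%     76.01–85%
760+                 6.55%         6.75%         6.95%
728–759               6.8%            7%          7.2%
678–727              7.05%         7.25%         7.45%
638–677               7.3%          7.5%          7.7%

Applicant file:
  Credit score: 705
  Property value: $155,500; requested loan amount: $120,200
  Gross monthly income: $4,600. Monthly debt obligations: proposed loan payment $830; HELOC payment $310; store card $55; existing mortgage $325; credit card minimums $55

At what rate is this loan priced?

Credit score 705 ≥ 638; Total monthly debts = (830 + 310 + 55 + 325 + 55) = 1,575. DTI: 1,575 ÷ 4,600 = 34.2%, within the 36% cap
Loan-to-value = 120,200/155,500 = 77.3% — pass (85% max)
Row: 705 falls in 678–727. Column: 77.3% falls in 76.01–85%. Rate = 7.45%.

7.45%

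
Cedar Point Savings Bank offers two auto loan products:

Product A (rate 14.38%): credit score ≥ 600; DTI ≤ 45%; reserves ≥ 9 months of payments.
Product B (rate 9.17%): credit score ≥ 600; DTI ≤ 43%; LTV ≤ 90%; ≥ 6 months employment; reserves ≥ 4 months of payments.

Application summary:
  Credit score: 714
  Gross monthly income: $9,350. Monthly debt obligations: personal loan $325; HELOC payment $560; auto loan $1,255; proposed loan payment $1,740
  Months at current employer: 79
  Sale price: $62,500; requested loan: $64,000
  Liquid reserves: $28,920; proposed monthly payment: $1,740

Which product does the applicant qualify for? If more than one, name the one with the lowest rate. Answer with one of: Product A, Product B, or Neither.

Product A

Total debts = (325 + 560 + 1,255 + 1,740) = 3,880; DTI = 3,880/9,350 = 41.5%.
LTV = 64,000/62,500 = 102.4%.
Reserves = 28,920/1,740 = 16.6 months.
Product A: score 714 ≥ 600; DTI 41.5% ≤ 45%; reserves 16.6 ≥ 9 mo → qualifies.
Product B: score 714 ≥ 600; DTI 41.5% ≤ 43%; LTV 102.4% > 90%; employment 79 ≥ 6 mo; reserves 16.6 ≥ 4 mo → does not qualify.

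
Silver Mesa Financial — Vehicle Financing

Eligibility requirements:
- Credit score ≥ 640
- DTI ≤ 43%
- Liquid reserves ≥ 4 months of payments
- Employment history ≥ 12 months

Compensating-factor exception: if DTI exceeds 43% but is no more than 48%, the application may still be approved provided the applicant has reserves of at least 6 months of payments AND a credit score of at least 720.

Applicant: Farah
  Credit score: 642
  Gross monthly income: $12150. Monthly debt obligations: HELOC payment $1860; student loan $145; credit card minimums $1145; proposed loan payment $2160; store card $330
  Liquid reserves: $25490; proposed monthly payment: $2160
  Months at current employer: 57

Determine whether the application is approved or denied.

Credit score 642 ≥ 640 (meets base)
Total debts = (1,860 + 145 + 1,145 + 2,160 + 330) = 5,640. DTI: 5,640 ÷ 12,150 = 46.4%, over the 43% base limit.
Reserves: 25,490 ÷ 2,160 = 11.8 months (meets 4-month minimum)
Employment 57 ≥ 12 months
DTI 46.4% is within the 43%–48% exception band; checking compensating factors.
Reserves 11.8 ≥ 6 months; credit score 642 < 720.
Compensating-factor requirement not fully met.

Denied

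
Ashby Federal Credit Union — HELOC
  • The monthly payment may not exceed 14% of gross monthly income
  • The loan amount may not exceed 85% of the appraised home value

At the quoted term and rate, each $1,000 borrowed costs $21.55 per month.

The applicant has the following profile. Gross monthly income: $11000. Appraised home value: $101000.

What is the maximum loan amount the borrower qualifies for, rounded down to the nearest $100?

Payment cap: 14% × $11,000 = $1,540/month.
At $21.55 per $1,000, that supports 1,540/21.55 × 1,000 ≈ $71,461 → $71,400.
LTV cap: 85% × $101,000 = $85,850 → $85,800.
Binding constraint: payment-to-income.

$71,400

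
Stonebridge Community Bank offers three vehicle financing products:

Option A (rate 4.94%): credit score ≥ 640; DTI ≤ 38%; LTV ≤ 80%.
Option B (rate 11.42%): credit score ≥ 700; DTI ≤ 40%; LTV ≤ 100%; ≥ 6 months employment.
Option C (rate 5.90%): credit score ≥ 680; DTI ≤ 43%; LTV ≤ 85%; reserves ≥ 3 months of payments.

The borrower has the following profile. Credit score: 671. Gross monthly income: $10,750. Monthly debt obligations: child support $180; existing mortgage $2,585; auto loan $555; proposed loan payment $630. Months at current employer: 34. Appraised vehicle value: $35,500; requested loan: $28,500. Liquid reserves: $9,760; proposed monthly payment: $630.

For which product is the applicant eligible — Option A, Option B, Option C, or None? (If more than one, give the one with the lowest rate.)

Total debts = (180 + 2,585 + 555 + 630) = 3,950; DTI = 3,950/10,750 = 36.7%.
LTV = 28,500/35,500 = 80.3%.
Reserves = 9,760/630 = 15.5 months.
Option A: score 671 ≥ 640; DTI 36.7% ≤ 38%; LTV 80.3% > 80% → does not qualify.
Option B: score 671 < 700; DTI 36.7% ≤ 40%; LTV 80.3% ≤ 100%; employment 34 ≥ 6 mo → does not qualify.
Option C: score 671 < 680; DTI 36.7% ≤ 43%; LTV 80.3% ≤ 85%; reserves 15.5 ≥ 3 mo → does not qualify.

None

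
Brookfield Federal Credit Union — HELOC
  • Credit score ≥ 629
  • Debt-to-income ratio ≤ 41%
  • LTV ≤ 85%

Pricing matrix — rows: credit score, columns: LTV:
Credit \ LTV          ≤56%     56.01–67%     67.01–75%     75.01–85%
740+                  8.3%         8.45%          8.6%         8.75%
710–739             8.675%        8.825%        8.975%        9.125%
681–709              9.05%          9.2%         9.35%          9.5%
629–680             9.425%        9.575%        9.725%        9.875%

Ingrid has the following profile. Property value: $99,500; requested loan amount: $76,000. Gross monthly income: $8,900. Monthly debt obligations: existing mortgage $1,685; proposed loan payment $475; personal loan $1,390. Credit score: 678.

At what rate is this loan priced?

Credit score 678 ≥ 629; Total monthly debts = (1,685 + 475 + 1,390) = 3,550. DTI: 3,550 ÷ 8,900 = 39.9%, within the 41% cap
LTV = 76,000/99,500 = 76.4% ≤ 85%
Score 678 is in the 629–680 band; LTV 76.4% is in the 75.01–85% band → 9.875%.

9.875%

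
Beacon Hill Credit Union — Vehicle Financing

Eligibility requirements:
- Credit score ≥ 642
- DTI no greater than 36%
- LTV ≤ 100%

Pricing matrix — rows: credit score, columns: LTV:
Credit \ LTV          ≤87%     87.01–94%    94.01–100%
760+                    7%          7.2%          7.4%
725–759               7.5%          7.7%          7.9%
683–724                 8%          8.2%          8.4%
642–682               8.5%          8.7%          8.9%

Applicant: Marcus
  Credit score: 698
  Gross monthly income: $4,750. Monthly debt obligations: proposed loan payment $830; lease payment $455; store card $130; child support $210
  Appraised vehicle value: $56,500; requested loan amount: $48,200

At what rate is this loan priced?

8%

Credit score 698 ≥ 642; Total monthly debts = (830 + 455 + 130 + 210) = 1,625. DTI = 1,625/4,750 = 34.2% ≤ 36%
Loan-to-value = 48,200/56,500 = 85.3% — pass (100% max)
Credit 698 → row 683–724; LTV 85.3% → column ≤87%. Grid cell → 8%.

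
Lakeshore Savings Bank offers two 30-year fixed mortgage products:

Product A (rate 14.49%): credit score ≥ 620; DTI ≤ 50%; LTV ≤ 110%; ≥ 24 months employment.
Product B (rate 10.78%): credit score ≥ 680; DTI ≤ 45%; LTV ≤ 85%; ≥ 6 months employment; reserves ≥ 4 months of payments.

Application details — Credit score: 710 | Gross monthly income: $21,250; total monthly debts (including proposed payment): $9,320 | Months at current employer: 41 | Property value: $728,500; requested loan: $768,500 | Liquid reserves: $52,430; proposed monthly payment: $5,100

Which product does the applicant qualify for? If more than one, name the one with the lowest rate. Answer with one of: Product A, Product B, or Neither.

Product A

DTI = 9,320/21,250 = 43.9%.
LTV = 768,500/728,500 = 105.5%.
Reserves = 52,430/5,100 = 10.3 months.
Product A: score 710 ≥ 620; DTI 43.9% ≤ 50%; LTV 105.5% ≤ 110%; employment 41 ≥ 24 mo → qualifies.
Product B: score 710 ≥ 680; DTI 43.9% ≤ 45%; LTV 105.5% > 85%; employment 41 ≥ 6 mo; reserves 10.3 ≥ 4 mo → does not qualify.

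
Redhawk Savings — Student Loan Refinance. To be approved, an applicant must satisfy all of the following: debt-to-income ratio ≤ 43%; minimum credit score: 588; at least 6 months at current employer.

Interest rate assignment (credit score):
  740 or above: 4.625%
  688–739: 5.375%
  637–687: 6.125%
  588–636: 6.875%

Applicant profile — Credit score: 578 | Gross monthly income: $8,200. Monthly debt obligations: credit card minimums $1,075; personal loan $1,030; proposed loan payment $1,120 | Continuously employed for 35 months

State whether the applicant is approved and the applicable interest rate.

Denied

Credit score 578 < 588 (below minimum)
Employment 35 ≥ 6 months
Total monthly debts = (1,075 + 1,030 + 1,120) = 3,225. DTI: 3,225 ÷ 8,200 = 39.3%, within the 43% cap
Not all requirements met → denied.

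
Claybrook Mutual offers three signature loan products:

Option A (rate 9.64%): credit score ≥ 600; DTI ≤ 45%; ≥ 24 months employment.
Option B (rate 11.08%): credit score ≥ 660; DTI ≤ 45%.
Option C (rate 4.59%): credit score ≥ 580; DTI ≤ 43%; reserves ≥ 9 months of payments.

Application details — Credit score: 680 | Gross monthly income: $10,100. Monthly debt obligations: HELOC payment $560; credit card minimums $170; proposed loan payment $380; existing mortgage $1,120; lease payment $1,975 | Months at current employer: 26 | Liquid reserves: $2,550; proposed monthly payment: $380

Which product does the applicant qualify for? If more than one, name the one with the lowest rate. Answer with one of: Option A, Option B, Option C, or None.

Option A

Total debts = (560 + 170 + 380 + 1,120 + 1,975) = 4,205; DTI = 4,205/10,100 = 41.6%.
Reserves = 2,550/380 = 6.7 months.
Option A: score 680 ≥ 600; DTI 41.6% ≤ 45%; employment 26 ≥ 24 mo → qualifies.
Option B: score 680 ≥ 660; DTI 41.6% ≤ 45% → qualifies.
Option C: score 680 ≥ 580; DTI 41.6% ≤ 43%; reserves 6.7 < 9 mo → does not qualify.
Qualifying: Option A, Option B. Lowest rate is 9.64% → Option A.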